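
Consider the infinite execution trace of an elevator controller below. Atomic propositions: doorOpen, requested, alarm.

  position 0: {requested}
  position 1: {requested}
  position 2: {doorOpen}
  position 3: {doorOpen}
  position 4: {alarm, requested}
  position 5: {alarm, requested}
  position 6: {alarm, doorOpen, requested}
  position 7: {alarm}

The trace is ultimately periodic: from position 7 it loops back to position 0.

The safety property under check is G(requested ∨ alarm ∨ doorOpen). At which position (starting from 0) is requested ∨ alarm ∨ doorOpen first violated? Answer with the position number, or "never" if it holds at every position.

never

requested ∨ alarm ∨ doorOpen holds at every position 0..7, and those are all the positions the trace ever visits, so the invariant G(requested ∨ alarm ∨ doorOpen) is never violated.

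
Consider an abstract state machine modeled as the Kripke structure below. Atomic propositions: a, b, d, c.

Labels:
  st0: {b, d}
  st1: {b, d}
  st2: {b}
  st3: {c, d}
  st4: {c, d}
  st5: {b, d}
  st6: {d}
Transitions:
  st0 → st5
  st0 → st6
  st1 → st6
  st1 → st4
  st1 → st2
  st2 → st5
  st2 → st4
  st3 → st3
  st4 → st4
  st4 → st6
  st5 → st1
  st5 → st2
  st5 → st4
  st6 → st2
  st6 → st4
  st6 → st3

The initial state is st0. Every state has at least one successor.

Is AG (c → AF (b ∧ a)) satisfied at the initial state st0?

No

States satisfying c → AF (b ∧ a): {st0, st1, st2, st5, st6}.
States satisfying AG (c → AF (b ∧ a)): ∅.
st3 is reachable from st0 and violates c → AF (b ∧ a), so AG fails at st0.
st0 ∉ Sat(AG (c → AF (b ∧ a))).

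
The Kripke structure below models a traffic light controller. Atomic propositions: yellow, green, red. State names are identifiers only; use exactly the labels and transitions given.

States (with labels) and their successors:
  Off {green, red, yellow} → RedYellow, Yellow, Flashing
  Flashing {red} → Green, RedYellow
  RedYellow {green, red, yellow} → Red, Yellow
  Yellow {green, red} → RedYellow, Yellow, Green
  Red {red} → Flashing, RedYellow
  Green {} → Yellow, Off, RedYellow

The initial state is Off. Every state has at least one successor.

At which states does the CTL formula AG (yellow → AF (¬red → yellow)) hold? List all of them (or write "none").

{Off, Flashing, RedYellow, Yellow, Red, Green}

States satisfying yellow → AF (¬red → yellow): {Off, Flashing, RedYellow, Yellow, Red, Green}.
States satisfying AG (yellow → AF (¬red → yellow)): {Off, Flashing, RedYellow, Yellow, Red, Green}.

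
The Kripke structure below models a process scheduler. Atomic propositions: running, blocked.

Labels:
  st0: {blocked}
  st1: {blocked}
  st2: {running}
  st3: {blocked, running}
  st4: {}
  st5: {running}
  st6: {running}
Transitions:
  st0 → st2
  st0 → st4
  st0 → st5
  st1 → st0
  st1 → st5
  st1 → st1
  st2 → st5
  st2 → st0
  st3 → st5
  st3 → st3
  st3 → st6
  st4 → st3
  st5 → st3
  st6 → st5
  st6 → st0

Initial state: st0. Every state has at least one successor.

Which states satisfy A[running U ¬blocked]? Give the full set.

States satisfying running: {st2, st3, st5, st6}.
States satisfying ¬blocked: {st2, st4, st5, st6}.
States satisfying A[running U ¬blocked]: {st2, st4, st5, st6}.

{st2, st4, st5, st6}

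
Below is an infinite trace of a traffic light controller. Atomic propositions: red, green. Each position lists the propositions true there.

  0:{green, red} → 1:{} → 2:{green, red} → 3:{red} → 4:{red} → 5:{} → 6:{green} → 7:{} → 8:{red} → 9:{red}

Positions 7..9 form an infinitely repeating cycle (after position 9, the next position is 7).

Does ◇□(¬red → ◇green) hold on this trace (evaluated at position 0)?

No

□(¬red → ◇green) is false at every position 0..9, so it never becomes true and ◇□(¬red → ◇green) fails.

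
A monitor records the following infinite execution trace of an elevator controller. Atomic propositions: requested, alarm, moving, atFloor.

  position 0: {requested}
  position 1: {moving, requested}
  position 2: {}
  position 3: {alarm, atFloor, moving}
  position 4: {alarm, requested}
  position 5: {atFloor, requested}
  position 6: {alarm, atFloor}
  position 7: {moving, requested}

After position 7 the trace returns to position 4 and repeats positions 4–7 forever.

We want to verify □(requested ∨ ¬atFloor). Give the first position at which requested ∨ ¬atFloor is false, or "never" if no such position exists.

Check requested ∨ ¬atFloor at each position in order: 0 ✓, 1 ✓, 2 ✓.
At position 3 the labels are {alarm, atFloor, moving}, so requested ∨ ¬atFloor is false there. This is the first violation.

3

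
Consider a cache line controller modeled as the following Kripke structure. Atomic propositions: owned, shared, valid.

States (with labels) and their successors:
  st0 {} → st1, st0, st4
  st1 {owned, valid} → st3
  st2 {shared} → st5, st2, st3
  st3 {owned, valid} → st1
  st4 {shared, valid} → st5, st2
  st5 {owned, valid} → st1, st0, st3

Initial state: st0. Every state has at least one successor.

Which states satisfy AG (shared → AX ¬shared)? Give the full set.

{st1, st3}

States satisfying shared → AX ¬shared: {st0, st1, st3, st5}.
States satisfying AG (shared → AX ¬shared): {st1, st3}.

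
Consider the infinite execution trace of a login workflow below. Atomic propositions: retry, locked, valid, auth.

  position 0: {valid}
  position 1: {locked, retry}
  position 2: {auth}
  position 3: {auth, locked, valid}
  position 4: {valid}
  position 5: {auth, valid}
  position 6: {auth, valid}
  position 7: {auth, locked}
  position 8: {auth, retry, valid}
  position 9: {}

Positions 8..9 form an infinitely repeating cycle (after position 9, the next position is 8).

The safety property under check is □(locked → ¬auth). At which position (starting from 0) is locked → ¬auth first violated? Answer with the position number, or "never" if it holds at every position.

Check locked → ¬auth at each position in order: 0 ✓, 1 ✓, 2 ✓.
At position 3 the labels are {auth, locked, valid}, so locked → ¬auth is false there. This is the first violation.

3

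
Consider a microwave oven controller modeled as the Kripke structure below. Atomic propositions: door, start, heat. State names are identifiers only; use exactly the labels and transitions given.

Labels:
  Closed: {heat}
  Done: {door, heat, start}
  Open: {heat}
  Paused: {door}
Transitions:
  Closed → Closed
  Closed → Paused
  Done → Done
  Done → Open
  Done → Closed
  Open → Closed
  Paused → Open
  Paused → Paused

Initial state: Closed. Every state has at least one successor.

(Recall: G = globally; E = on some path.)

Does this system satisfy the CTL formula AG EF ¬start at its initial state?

Holds

States satisfying EF ¬start: {Closed, Done, Open, Paused}.
States satisfying AG EF ¬start: {Closed, Done, Open, Paused}.
Every state reachable from Closed satisfies EF ¬start.
Closed ∈ Sat(AG EF ¬start).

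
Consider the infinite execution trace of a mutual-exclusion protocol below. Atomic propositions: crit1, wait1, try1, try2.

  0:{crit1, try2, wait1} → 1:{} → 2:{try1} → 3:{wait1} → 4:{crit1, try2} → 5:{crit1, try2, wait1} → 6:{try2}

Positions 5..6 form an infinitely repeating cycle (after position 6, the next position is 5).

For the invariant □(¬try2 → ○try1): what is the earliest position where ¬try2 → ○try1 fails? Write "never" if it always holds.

Check ¬try2 → ○try1 at each position in order: 0 ✓, 1 ✓.
At position 2 the labels are {try1} and the next position 3 has {wait1}, so ¬try2 → ○try1 is false there. This is the first violation.

2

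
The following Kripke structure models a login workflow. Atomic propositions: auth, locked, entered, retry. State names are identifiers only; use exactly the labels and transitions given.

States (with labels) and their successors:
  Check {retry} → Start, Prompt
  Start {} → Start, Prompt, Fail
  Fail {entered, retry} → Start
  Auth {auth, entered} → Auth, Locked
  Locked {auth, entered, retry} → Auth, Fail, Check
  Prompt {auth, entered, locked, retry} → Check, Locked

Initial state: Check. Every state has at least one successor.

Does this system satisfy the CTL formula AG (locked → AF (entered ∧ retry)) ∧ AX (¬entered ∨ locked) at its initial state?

Satisfied

States satisfying locked → AF (entered ∧ retry): {Check, Start, Fail, Auth, Locked, Prompt}.
States satisfying AG (locked → AF (entered ∧ retry)): {Check, Start, Fail, Auth, Locked, Prompt}.
States satisfying ¬entered ∨ locked: {Check, Start, Prompt}.
States satisfying AX (¬entered ∨ locked): {Check, Fail}.
States satisfying AG (locked → AF (entered ∧ retry)) ∧ AX (¬entered ∨ locked): {Check, Fail}.
Check ∈ Sat(AG (locked → AF (entered ∧ retry)) ∧ AX (¬entered ∨ locked)).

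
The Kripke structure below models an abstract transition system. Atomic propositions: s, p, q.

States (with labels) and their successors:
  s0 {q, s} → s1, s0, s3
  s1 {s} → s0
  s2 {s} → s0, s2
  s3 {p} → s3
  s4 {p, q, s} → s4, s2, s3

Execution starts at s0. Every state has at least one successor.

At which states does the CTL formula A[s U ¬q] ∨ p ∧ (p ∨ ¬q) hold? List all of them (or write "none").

States satisfying s: {s0, s1, s2, s4}.
States satisfying ¬q: {s1, s2, s3}.
States satisfying A[s U ¬q]: {s1, s2, s3}.
States satisfying p ∨ ¬q: {s1, s2, s3, s4}.
States satisfying p ∧ (p ∨ ¬q): {s3, s4}.
States satisfying A[s U ¬q] ∨ p ∧ (p ∨ ¬q): {s1, s2, s3, s4}.

{s1, s2, s3, s4}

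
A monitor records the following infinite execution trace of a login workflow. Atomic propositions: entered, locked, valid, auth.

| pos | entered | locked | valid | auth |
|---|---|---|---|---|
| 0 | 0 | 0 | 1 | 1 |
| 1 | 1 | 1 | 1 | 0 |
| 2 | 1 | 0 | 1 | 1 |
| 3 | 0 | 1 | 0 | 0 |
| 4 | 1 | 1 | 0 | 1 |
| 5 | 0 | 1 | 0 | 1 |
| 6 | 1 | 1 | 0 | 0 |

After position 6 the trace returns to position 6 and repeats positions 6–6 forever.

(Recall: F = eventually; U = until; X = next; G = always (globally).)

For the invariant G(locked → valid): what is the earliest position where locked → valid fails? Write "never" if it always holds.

3

Check locked → valid at each position in order: 0 ✓, 1 ✓, 2 ✓.
At position 3 the labels are {locked}, so locked → valid is false there. This is the first violation.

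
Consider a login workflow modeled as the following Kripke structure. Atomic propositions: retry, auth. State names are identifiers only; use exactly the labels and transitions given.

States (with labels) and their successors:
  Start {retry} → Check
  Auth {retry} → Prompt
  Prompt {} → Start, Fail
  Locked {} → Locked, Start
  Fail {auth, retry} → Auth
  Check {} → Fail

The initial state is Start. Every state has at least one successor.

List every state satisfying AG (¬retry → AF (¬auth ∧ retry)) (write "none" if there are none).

{Start, Auth, Prompt, Fail, Check}

States satisfying ¬retry → AF (¬auth ∧ retry): {Start, Auth, Prompt, Fail, Check}.
States satisfying AG (¬retry → AF (¬auth ∧ retry)): {Start, Auth, Prompt, Fail, Check}.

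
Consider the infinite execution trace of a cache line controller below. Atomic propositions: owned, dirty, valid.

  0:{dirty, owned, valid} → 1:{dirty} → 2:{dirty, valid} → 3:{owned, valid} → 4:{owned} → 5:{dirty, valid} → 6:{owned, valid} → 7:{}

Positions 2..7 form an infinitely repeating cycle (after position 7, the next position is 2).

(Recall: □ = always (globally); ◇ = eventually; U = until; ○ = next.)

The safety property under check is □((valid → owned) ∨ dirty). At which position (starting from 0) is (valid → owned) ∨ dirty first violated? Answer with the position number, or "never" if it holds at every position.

(valid → owned) ∨ dirty holds at every position 0..7, and those are all the positions the trace ever visits, so the invariant □((valid → owned) ∨ dirty) is never violated.

never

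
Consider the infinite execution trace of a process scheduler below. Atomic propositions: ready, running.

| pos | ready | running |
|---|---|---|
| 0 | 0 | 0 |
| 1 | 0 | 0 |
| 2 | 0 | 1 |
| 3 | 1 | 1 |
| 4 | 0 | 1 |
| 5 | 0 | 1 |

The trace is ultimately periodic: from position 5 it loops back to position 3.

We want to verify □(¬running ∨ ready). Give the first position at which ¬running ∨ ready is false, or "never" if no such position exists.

2

Check ¬running ∨ ready at each position in order: 0 ✓, 1 ✓.
At position 2 the labels are {running}, so ¬running ∨ ready is false there. This is the first violation.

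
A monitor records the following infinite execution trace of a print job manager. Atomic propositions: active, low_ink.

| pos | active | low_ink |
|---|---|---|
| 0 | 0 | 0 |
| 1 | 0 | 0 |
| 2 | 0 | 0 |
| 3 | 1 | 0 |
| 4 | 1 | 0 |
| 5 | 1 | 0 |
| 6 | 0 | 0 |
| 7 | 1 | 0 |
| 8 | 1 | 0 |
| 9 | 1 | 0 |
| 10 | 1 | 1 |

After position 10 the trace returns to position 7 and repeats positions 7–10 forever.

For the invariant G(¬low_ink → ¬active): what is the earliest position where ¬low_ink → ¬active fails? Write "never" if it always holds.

Check ¬low_ink → ¬active at each position in order: 0 ✓, 1 ✓, 2 ✓.
At position 3 the labels are {active}, so ¬low_ink → ¬active is false there. This is the first violation.

3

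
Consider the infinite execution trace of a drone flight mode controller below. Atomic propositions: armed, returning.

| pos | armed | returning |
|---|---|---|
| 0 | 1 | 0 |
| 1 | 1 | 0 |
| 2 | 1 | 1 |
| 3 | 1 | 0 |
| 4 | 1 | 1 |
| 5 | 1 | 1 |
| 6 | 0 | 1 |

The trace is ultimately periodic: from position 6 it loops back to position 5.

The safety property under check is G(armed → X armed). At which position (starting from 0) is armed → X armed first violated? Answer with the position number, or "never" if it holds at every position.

Check armed → X armed at each position in order: 0 ✓, 1 ✓, 2 ✓, 3 ✓, 4 ✓.
At position 5 the labels are {armed, returning} and the next position 6 has {returning}, so armed → X armed is false there. This is the first violation.

5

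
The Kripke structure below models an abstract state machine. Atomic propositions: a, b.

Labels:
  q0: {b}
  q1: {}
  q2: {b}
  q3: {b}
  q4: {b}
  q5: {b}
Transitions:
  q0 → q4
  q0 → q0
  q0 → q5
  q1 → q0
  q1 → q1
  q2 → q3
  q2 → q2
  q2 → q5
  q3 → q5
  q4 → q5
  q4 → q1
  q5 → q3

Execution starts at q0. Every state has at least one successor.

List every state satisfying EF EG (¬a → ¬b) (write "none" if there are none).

{q0, q1, q4}

States satisfying EG (¬a → ¬b): {q1}.
States satisfying EF EG (¬a → ¬b): {q0, q1, q4}.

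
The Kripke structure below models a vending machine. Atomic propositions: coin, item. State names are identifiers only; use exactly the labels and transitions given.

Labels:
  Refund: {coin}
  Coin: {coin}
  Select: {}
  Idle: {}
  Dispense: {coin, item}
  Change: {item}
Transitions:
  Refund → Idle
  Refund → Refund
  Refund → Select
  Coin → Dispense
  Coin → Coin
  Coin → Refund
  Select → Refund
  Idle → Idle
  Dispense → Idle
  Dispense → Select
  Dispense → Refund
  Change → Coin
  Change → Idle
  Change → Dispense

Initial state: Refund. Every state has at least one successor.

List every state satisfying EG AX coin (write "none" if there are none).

{Coin}

States satisfying AX coin: {Coin, Select}.
States satisfying EG AX coin: {Coin}.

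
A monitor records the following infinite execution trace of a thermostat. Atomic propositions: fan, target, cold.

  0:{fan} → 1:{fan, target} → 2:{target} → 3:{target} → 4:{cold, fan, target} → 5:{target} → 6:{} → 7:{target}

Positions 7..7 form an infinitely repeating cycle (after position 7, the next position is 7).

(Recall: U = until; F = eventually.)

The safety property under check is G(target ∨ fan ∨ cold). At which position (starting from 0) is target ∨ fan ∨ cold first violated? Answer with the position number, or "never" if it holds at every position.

6

Check target ∨ fan ∨ cold at each position in order: 0 ✓, 1 ✓, 2 ✓, 3 ✓, 4 ✓, 5 ✓.
At position 6 the labels are {}, so target ∨ fan ∨ cold is false there. This is the first violation.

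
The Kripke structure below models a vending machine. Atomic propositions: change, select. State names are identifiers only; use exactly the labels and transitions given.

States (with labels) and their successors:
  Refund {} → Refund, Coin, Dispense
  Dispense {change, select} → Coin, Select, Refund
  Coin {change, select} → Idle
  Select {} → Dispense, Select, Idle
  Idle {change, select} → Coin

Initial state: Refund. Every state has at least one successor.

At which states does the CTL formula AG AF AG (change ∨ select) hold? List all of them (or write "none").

States satisfying AF AG (change ∨ select): {Coin, Idle}.
States satisfying AG AF AG (change ∨ select): {Coin, Idle}.

{Coin, Idle}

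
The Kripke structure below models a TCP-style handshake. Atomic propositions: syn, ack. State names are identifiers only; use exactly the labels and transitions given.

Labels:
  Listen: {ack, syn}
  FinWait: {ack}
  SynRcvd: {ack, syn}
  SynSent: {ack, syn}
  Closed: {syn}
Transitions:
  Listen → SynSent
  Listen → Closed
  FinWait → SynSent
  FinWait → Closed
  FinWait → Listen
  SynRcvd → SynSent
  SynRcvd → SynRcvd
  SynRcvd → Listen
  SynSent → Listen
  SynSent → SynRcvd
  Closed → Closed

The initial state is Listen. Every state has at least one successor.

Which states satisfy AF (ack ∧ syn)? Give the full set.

{Listen, SynRcvd, SynSent}

States satisfying ack ∧ syn: {Listen, SynRcvd, SynSent}.
States satisfying AF (ack ∧ syn): {Listen, SynRcvd, SynSent}.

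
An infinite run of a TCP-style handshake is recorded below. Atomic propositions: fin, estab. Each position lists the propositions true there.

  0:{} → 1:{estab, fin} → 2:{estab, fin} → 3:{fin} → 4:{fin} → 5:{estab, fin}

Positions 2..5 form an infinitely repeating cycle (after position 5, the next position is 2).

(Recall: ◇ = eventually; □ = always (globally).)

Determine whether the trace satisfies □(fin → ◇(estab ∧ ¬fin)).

fin → ◇(estab ∧ ¬fin) must hold at every position from 0 onward. It fails at position 1, so □(fin → ◇(estab ∧ ¬fin)) is false.
Positions where fin holds: 1, 2, 3, 4, 5.
Check ◇(estab ∧ ¬fin) at each: 1→fails, 2→fails, 3→fails, 4→fails, 5→fails.

Violated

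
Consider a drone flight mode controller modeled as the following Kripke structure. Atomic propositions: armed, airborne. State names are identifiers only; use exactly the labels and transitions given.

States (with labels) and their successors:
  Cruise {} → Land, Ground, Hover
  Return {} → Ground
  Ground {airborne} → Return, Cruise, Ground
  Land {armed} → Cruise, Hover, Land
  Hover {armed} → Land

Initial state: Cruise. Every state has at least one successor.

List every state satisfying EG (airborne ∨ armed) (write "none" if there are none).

States satisfying airborne ∨ armed: {Ground, Land, Hover}.
States satisfying EG (airborne ∨ armed): {Ground, Land, Hover}.

{Ground, Land, Hover}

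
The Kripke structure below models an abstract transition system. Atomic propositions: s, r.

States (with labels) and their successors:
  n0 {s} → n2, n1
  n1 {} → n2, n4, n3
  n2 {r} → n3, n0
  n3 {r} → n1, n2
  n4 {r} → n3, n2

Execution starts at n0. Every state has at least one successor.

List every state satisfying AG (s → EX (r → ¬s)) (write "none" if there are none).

States satisfying s → EX (r → ¬s): {n0, n1, n2, n3, n4}.
States satisfying AG (s → EX (r → ¬s)): {n0, n1, n2, n3, n4}.

{n0, n1, n2, n3, n4}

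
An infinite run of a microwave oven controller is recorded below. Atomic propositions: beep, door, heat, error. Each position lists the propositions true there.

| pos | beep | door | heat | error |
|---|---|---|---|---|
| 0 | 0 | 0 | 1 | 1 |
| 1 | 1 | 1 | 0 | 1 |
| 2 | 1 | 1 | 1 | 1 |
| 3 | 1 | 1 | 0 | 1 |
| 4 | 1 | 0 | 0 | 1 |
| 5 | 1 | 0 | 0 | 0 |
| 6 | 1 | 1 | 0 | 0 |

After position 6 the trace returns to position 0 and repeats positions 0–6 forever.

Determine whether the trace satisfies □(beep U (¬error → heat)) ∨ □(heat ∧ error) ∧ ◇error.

Holds

beep U (¬error → heat) holds at every position 0..6, and those are all positions ever visited, so □(beep U (¬error → heat)) holds.
At position 0: □(beep U (¬error → heat)) is true; □(heat ∧ error) ∧ ◇error is false; so □(beep U (¬error → heat)) ∨ □(heat ∧ error) ∧ ◇error is true.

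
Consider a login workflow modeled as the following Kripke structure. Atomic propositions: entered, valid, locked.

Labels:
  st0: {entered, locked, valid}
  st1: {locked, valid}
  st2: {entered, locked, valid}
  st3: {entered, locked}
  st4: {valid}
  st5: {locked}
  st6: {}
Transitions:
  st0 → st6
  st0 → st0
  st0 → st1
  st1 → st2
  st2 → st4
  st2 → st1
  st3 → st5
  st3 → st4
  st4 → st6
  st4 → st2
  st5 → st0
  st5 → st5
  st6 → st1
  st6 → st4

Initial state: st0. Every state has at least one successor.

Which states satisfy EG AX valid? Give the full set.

States satisfying AX valid: {st1, st2, st6}.
States satisfying EG AX valid: {st1, st2, st6}.

{st1, st2, st6}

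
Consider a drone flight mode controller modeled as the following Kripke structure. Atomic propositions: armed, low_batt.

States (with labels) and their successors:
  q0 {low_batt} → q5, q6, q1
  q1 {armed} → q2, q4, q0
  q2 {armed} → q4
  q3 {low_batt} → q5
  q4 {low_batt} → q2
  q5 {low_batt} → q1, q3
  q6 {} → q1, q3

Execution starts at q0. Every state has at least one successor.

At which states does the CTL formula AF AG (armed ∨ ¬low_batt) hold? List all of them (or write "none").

States satisfying AG (armed ∨ ¬low_batt): ∅.
States satisfying AF AG (armed ∨ ¬low_batt): ∅.

none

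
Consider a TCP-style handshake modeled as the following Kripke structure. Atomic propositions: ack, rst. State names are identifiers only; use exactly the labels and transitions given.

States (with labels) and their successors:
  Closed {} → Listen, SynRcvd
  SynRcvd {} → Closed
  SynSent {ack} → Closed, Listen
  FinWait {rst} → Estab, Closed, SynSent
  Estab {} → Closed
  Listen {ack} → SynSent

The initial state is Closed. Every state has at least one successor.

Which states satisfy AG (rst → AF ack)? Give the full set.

{Closed, SynRcvd, SynSent, Estab, Listen}

States satisfying rst → AF ack: {Closed, SynRcvd, SynSent, Estab, Listen}.
States satisfying AG (rst → AF ack): {Closed, SynRcvd, SynSent, Estab, Listen}.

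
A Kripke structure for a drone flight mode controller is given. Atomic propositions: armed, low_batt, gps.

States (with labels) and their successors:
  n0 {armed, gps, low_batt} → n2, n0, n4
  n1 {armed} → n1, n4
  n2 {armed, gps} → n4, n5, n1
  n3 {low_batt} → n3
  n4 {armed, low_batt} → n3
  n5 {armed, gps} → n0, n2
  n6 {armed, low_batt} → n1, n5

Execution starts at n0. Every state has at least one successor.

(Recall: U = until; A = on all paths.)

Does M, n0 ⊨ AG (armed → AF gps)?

Violated

States satisfying armed → AF gps: {n0, n2, n3, n5}.
States satisfying AG (armed → AF gps): {n3}.
n1 is reachable from n0 and violates armed → AF gps, so AG fails at n0.
n0 ∉ Sat(AG (armed → AF gps)).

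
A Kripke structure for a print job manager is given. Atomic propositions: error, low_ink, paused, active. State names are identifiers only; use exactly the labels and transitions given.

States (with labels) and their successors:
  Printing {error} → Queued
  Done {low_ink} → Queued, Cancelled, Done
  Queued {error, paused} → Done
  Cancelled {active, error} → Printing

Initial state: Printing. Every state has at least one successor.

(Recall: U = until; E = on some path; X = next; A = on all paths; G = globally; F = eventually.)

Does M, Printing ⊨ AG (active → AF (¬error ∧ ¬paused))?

States satisfying active → AF (¬error ∧ ¬paused): {Printing, Done, Queued, Cancelled}.
States satisfying AG (active → AF (¬error ∧ ¬paused)): {Printing, Done, Queued, Cancelled}.
Every state reachable from Printing satisfies active → AF (¬error ∧ ¬paused).
Printing ∈ Sat(AG (active → AF (¬error ∧ ¬paused))).

Yes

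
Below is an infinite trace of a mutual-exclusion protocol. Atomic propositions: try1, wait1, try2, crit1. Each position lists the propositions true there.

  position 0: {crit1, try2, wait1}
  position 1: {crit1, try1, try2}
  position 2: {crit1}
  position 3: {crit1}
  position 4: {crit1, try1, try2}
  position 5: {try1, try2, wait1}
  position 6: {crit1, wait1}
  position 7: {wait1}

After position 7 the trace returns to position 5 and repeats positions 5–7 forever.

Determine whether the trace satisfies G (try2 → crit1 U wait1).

try2 → crit1 U wait1 holds at every position 0..7, and those are all positions ever visited, so G (try2 → crit1 U wait1) holds.
Positions where try2 holds: 0, 1, 4, 5.
Check crit1 U wait1 at each: 0→ok, 1→ok, 4→ok, 5→ok.

Holds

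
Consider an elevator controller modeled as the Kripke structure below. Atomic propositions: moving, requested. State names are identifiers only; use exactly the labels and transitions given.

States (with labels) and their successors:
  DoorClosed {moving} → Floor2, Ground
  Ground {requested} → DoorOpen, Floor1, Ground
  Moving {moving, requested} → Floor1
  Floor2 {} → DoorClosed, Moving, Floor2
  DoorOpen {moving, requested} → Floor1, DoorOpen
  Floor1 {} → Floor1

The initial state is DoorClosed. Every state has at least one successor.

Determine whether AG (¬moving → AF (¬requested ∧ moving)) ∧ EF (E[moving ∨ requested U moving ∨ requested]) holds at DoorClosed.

States satisfying ¬moving → AF (¬requested ∧ moving): {DoorClosed, Moving, DoorOpen}.
States satisfying AG (¬moving → AF (¬requested ∧ moving)): ∅.
States satisfying E[moving ∨ requested U moving ∨ requested]: {DoorClosed, Ground, Moving, DoorOpen}.
States satisfying EF (E[moving ∨ requested U moving ∨ requested]): {DoorClosed, Ground, Moving, Floor2, DoorOpen}.
States satisfying AG (¬moving → AF (¬requested ∧ moving)) ∧ EF (E[moving ∨ requested U moving ∨ requested]): ∅.
DoorClosed ∉ Sat(AG (¬moving → AF (¬requested ∧ moving)) ∧ EF (E[moving ∨ requested U moving ∨ requested])).

No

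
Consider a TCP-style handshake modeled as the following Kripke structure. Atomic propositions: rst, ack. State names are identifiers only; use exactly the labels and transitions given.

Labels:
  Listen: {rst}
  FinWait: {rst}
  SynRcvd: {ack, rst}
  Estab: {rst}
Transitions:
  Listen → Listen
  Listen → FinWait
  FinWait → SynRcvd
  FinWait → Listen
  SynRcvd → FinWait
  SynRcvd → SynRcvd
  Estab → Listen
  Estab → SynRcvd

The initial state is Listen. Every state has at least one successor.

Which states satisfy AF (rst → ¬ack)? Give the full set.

States satisfying rst → ¬ack: {Listen, FinWait, Estab}.
States satisfying AF (rst → ¬ack): {Listen, FinWait, Estab}.

{Listen, FinWait, Estab}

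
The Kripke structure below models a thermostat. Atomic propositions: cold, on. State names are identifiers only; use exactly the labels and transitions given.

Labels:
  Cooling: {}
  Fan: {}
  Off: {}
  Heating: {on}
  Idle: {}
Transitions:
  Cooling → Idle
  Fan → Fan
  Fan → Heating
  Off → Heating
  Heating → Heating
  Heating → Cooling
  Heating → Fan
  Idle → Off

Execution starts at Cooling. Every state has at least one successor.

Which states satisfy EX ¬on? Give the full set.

States satisfying ¬on: {Cooling, Fan, Off, Idle}.
States satisfying EX ¬on: {Cooling, Fan, Heating, Idle}.

{Cooling, Fan, Heating, Idle}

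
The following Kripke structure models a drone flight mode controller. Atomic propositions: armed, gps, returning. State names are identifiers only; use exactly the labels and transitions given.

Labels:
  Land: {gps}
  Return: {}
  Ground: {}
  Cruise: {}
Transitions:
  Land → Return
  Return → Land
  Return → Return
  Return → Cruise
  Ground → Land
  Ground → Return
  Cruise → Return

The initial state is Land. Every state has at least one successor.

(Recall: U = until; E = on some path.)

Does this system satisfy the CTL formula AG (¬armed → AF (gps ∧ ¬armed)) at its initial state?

Does not hold

States satisfying ¬armed → AF (gps ∧ ¬armed): {Land}.
States satisfying AG (¬armed → AF (gps ∧ ¬armed)): ∅.
Cruise is reachable from Land and violates ¬armed → AF (gps ∧ ¬armed), so AG fails at Land.
Land ∉ Sat(AG (¬armed → AF (gps ∧ ¬armed))).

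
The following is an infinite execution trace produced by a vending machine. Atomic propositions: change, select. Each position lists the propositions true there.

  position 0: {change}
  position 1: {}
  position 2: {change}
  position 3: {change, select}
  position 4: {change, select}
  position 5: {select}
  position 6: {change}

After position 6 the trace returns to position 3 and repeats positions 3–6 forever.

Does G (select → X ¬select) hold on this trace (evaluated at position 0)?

select → X ¬select must hold at every position from 0 onward. It fails at position 3, so G (select → X ¬select) is false.
Positions where select holds: 3, 4, 5.
Check X ¬select at each: 3→fails, 4→fails, 5→ok.

Violated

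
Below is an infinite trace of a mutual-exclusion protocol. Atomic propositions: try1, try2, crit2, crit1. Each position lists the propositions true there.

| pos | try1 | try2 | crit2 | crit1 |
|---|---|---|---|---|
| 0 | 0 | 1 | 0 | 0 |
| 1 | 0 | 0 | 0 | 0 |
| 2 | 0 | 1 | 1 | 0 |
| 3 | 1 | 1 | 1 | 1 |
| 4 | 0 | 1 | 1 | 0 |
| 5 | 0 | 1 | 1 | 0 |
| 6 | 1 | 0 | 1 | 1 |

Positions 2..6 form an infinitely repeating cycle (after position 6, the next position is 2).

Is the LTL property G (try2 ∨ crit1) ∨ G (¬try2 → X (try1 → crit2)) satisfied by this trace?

try2 ∨ crit1 must hold at every position from 0 onward. It fails at position 1, so G (try2 ∨ crit1) is false.
¬try2 → X (try1 → crit2) holds at every position 0..6, and those are all positions ever visited, so G (¬try2 → X (try1 → crit2)) holds.
Positions where ¬try2 holds: 1, 6.
Check X (try1 → crit2) at each: 1→ok, 6→ok.
At position 0: G (try2 ∨ crit1) is false; G (¬try2 → X (try1 → crit2)) is true; so G (try2 ∨ crit1) ∨ G (¬try2 → X (try1 → crit2)) is true.

Satisfied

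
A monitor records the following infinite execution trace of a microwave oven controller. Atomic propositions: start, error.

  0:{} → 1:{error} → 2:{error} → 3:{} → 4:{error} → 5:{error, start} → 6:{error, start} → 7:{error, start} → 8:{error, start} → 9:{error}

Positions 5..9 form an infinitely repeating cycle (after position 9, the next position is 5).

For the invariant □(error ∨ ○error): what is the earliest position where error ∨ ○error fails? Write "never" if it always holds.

never

error ∨ ○error holds at every position 0..9, and those are all the positions the trace ever visits, so the invariant □(error ∨ ○error) is never violated.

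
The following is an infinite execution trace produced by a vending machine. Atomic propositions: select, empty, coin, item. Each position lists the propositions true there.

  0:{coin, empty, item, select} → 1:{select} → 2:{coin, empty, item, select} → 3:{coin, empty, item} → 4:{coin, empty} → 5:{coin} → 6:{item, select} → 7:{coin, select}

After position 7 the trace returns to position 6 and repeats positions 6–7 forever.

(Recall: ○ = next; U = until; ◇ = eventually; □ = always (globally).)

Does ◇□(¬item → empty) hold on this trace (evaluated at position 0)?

Violated

□(¬item → empty) is false at every position 0..7, so it never becomes true and ◇□(¬item → empty) fails.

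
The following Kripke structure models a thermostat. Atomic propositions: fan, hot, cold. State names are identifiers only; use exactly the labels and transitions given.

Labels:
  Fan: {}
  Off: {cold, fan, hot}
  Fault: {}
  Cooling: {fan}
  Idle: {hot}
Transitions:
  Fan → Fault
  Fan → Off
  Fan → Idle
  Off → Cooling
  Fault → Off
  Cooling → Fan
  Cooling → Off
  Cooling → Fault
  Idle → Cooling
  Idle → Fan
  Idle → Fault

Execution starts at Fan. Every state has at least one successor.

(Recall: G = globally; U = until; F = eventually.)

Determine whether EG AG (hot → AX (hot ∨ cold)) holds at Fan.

States satisfying AG (hot → AX (hot ∨ cold)): ∅.
States satisfying EG AG (hot → AX (hot ∨ cold)): ∅.
No suitable path/successor from Fan witnesses the formula.
Fan ∉ Sat(EG AG (hot → AX (hot ∨ cold))).

Violated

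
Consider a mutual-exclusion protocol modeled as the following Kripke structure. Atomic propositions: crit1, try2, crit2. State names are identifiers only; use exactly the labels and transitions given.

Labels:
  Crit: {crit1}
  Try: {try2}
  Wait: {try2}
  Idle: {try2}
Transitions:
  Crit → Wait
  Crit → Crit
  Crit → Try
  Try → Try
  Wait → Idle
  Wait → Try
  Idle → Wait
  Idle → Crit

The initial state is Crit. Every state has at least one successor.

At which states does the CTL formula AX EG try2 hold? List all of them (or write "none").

States satisfying EG try2: {Try, Wait, Idle}.
States satisfying AX EG try2: {Try, Wait}.

{Try, Wait}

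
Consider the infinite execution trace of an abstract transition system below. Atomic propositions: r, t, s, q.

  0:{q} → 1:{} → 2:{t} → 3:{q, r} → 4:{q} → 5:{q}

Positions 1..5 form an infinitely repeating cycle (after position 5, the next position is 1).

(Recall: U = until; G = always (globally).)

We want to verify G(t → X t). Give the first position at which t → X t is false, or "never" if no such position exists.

Check t → X t at each position in order: 0 ✓, 1 ✓.
At position 2 the labels are {t} and the next position 3 has {q, r}, so t → X t is false there. This is the first violation.

2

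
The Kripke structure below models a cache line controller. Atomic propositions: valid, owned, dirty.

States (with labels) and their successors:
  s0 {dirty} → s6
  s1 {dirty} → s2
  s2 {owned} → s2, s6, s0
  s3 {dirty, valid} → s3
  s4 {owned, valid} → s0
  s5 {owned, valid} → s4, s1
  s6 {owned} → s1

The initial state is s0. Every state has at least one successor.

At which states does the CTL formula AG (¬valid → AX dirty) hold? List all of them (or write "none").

{s3}

States satisfying ¬valid → AX dirty: {s3, s4, s5, s6}.
States satisfying AG (¬valid → AX dirty): {s3}.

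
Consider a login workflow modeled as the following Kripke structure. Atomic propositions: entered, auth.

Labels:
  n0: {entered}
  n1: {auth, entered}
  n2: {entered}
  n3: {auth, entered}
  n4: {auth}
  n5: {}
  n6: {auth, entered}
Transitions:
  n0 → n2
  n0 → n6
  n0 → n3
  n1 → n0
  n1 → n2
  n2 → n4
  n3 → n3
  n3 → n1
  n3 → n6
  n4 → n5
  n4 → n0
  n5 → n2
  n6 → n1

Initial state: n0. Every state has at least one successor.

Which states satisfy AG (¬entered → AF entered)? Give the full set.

States satisfying ¬entered → AF entered: {n0, n1, n2, n3, n4, n5, n6}.
States satisfying AG (¬entered → AF entered): {n0, n1, n2, n3, n4, n5, n6}.

{n0, n1, n2, n3, n4, n5, n6}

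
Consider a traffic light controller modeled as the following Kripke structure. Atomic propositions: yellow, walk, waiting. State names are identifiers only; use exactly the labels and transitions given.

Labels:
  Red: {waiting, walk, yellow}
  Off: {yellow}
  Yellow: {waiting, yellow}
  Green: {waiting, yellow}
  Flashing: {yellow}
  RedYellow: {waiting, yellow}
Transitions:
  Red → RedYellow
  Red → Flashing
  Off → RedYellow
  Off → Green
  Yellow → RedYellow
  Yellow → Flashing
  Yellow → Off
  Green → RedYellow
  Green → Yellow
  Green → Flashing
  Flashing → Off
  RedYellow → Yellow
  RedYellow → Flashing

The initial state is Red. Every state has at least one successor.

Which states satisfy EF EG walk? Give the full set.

none

States satisfying EG walk: ∅.
States satisfying EF EG walk: ∅.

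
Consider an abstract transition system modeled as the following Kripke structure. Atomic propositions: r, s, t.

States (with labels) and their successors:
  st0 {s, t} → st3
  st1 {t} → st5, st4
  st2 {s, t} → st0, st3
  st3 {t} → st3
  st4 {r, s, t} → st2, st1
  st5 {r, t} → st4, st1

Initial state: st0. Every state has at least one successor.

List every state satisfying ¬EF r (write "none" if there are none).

{st0, st2, st3}

States satisfying r: {st4, st5}.
States satisfying EF r: {st1, st4, st5}.
States satisfying ¬EF r: {st0, st2, st3}.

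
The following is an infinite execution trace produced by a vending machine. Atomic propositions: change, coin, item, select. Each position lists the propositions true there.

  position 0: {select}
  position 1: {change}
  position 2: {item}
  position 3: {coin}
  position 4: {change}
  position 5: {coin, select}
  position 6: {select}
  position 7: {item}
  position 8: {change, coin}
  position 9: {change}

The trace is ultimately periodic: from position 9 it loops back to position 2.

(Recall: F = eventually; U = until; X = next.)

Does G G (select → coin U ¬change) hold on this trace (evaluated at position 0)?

Satisfied

G (select → coin U ¬change) holds at every position 0..9, and those are all positions ever visited, so G G (select → coin U ¬change) holds.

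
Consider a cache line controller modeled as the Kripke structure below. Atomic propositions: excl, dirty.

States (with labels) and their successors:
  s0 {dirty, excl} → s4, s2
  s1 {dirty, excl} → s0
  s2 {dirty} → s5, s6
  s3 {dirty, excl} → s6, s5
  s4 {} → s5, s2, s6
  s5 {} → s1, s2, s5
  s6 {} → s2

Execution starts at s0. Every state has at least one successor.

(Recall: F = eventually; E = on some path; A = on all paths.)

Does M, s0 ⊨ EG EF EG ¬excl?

States satisfying EF EG ¬excl: {s0, s1, s2, s3, s4, s5, s6}.
States satisfying EG EF EG ¬excl: {s0, s1, s2, s3, s4, s5, s6}.
s0 ∈ Sat(EG EF EG ¬excl).

Holds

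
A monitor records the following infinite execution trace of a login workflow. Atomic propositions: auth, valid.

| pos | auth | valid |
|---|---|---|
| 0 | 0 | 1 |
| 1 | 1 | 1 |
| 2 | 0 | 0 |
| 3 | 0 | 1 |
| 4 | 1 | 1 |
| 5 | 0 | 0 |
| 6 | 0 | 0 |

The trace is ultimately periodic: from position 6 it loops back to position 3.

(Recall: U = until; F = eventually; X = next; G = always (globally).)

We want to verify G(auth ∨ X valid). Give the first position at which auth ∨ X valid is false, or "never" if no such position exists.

Check auth ∨ X valid at each position in order: 0 ✓, 1 ✓, 2 ✓, 3 ✓, 4 ✓.
At position 5 the labels are {} and the next position 6 has {}, so auth ∨ X valid is false there. This is the first violation.

5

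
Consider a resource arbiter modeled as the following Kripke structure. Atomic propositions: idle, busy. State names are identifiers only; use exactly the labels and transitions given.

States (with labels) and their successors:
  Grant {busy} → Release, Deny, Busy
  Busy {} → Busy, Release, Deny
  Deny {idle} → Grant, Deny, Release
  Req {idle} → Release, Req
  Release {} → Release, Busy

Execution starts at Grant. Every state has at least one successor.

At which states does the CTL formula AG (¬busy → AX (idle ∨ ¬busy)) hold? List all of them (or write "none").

States satisfying ¬busy → AX (idle ∨ ¬busy): {Grant, Busy, Req, Release}.
States satisfying AG (¬busy → AX (idle ∨ ¬busy)): ∅.

none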